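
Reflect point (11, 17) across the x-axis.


Reflection across x-axis: (x, y) -> (x, -y)
(11, 17) -> (11, -17)

(11, -17)


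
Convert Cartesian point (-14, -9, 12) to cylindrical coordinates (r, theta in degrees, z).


r = sqrt((-14)^2 + (-9)^2) = 16.6433
theta = atan2(-9, -14) = 212.7352 deg
z = 12

r = 16.6433, theta = 212.7352 deg, z = 12


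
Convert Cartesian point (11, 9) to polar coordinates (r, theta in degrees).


r = sqrt(11^2 + 9^2) = 14.2127
theta = atan2(9, 11) = 39.2894 degrees

r = 14.2127, theta = 39.2894 degrees


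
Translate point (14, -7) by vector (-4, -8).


Translation: (x+dx, y+dy) = (14+-4, -7+-8) = (10, -15)

(10, -15)


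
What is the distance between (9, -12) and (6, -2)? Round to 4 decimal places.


d = sqrt((6-9)^2 + (-2--12)^2) = 10.4403

10.4403


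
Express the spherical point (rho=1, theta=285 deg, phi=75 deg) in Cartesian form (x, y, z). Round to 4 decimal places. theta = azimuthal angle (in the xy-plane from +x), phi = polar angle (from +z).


x = 1 * sin(75) * cos(285) = 0.25
y = 1 * sin(75) * sin(285) = -0.933
z = 1 * cos(75) = 0.2588

(0.25, -0.933, 0.2588)


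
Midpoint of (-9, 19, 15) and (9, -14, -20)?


Midpoint = ((-9+9)/2, (19+-14)/2, (15+-20)/2) = (0, 2.5, -2.5)

(0, 2.5, -2.5)


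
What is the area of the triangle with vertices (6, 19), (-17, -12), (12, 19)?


Area = |x1(y2-y3) + x2(y3-y1) + x3(y1-y2)| / 2
= |6*(-12-19) + -17*(19-19) + 12*(19--12)| / 2
= 93

93


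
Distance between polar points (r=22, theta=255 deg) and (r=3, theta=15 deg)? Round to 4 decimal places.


d = sqrt(r1^2 + r2^2 - 2*r1*r2*cos(t2-t1))
d = sqrt(22^2 + 3^2 - 2*22*3*cos(15-255)) = 23.6432

23.6432


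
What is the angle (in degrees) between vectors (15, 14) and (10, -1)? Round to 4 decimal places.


dot = 15*10 + 14*-1 = 136
|u| = 20.5183, |v| = 10.0499
cos(angle) = 0.6595
angle = 48.7357 degrees

48.7357 degrees


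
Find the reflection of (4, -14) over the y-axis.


Reflection across y-axis: (x, y) -> (-x, y)
(4, -14) -> (-4, -14)

(-4, -14)


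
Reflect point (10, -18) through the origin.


Reflection through origin: (x, y) -> (-x, -y)
(10, -18) -> (-10, 18)

(-10, 18)


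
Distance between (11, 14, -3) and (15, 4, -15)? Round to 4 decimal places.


d = sqrt((15-11)^2 + (4-14)^2 + (-15--3)^2) = 16.1245

16.1245


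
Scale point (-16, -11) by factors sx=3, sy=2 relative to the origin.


Scaling: (x*sx, y*sy) = (-16*3, -11*2) = (-48, -22)

(-48, -22)


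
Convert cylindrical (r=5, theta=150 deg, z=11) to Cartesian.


x = 5 * cos(150) = -4.3301
y = 5 * sin(150) = 2.5
z = 11

(-4.3301, 2.5, 11)


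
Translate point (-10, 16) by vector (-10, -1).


Translation: (x+dx, y+dy) = (-10+-10, 16+-1) = (-20, 15)

(-20, 15)


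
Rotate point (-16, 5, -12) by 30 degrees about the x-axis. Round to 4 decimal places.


x' = -16
y' = 5*cos(30) - -12*sin(30) = 10.3301
z' = 5*sin(30) + -12*cos(30) = -7.8923

(-16, 10.3301, -7.8923)


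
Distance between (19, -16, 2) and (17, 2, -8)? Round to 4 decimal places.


d = sqrt((17-19)^2 + (2--16)^2 + (-8-2)^2) = 20.6882

20.6882


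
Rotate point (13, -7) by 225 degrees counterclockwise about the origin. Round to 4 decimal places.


x' = 13*cos(225) - -7*sin(225) = -14.1421
y' = 13*sin(225) + -7*cos(225) = -4.2426

(-14.1421, -4.2426)


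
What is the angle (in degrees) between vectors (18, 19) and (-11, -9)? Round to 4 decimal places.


dot = 18*-11 + 19*-9 = -369
|u| = 26.1725, |v| = 14.2127
cos(angle) = -0.992
angle = 172.7412 degrees

172.7412 degrees


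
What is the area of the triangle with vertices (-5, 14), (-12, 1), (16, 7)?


Area = |x1(y2-y3) + x2(y3-y1) + x3(y1-y2)| / 2
= |-5*(1-7) + -12*(7-14) + 16*(14-1)| / 2
= 161

161


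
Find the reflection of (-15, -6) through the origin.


Reflection through origin: (x, y) -> (-x, -y)
(-15, -6) -> (15, 6)

(15, 6)


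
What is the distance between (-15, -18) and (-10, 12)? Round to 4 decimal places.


d = sqrt((-10--15)^2 + (12--18)^2) = 30.4138

30.4138


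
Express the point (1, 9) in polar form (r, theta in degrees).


r = sqrt(1^2 + 9^2) = 9.0554
theta = atan2(9, 1) = 83.6598 degrees

r = 9.0554, theta = 83.6598 degrees


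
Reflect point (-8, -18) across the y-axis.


Reflection across y-axis: (x, y) -> (-x, y)
(-8, -18) -> (8, -18)

(8, -18)


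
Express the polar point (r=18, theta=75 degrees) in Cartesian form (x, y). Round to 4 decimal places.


x = 18 * cos(75) = 4.6587
y = 18 * sin(75) = 17.3867

(4.6587, 17.3867)


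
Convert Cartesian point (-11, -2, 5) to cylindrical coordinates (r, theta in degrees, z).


r = sqrt((-11)^2 + (-2)^2) = 11.1803
theta = atan2(-2, -11) = 190.3048 deg
z = 5

r = 11.1803, theta = 190.3048 deg, z = 5


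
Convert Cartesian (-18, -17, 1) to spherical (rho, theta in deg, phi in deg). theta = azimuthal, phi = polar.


rho = sqrt((-18)^2 + (-17)^2 + 1^2) = 24.779
theta = atan2(-17, -18) = 223.3634 deg
phi = acos(1/24.779) = 87.6871 deg

rho = 24.779, theta = 223.3634 deg, phi = 87.6871 deg


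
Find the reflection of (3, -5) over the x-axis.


Reflection across x-axis: (x, y) -> (x, -y)
(3, -5) -> (3, 5)

(3, 5)


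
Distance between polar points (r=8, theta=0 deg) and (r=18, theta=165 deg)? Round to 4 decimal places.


d = sqrt(r1^2 + r2^2 - 2*r1*r2*cos(t2-t1))
d = sqrt(8^2 + 18^2 - 2*8*18*cos(165-0)) = 25.8106

25.8106


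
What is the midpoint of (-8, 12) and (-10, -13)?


Midpoint = ((-8+-10)/2, (12+-13)/2) = (-9, -0.5)

(-9, -0.5)


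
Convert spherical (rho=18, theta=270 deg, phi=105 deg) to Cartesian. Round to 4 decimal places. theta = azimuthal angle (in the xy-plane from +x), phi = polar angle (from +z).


x = 18 * sin(105) * cos(270) = 0
y = 18 * sin(105) * sin(270) = -17.3867
z = 18 * cos(105) = -4.6587

(0, -17.3867, -4.6587)


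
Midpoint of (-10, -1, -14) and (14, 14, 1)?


Midpoint = ((-10+14)/2, (-1+14)/2, (-14+1)/2) = (2, 6.5, -6.5)

(2, 6.5, -6.5)


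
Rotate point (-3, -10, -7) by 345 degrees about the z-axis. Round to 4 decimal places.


x' = -3*cos(345) - -10*sin(345) = -5.486
y' = -3*sin(345) + -10*cos(345) = -8.8828
z' = -7

(-5.486, -8.8828, -7)


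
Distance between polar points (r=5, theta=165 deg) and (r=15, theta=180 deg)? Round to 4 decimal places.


d = sqrt(r1^2 + r2^2 - 2*r1*r2*cos(t2-t1))
d = sqrt(5^2 + 15^2 - 2*5*15*cos(180-165)) = 10.2524

10.2524


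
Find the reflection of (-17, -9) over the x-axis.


Reflection across x-axis: (x, y) -> (x, -y)
(-17, -9) -> (-17, 9)

(-17, 9)


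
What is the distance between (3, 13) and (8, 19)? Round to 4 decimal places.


d = sqrt((8-3)^2 + (19-13)^2) = 7.8102

7.8102


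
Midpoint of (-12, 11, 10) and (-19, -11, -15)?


Midpoint = ((-12+-19)/2, (11+-11)/2, (10+-15)/2) = (-15.5, 0, -2.5)

(-15.5, 0, -2.5)


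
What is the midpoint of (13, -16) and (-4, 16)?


Midpoint = ((13+-4)/2, (-16+16)/2) = (4.5, 0)

(4.5, 0)


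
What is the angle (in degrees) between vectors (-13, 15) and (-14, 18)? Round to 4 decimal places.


dot = -13*-14 + 15*18 = 452
|u| = 19.8494, |v| = 22.8035
cos(angle) = 0.9986
angle = 3.0394 degrees

3.0394 degrees


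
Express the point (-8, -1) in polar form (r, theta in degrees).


r = sqrt((-8)^2 + (-1)^2) = 8.0623
theta = atan2(-1, -8) = 187.125 degrees

r = 8.0623, theta = 187.125 degrees


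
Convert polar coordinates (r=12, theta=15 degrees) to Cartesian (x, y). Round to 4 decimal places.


x = 12 * cos(15) = 11.5911
y = 12 * sin(15) = 3.1058

(11.5911, 3.1058)


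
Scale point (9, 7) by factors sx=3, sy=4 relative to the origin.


Scaling: (x*sx, y*sy) = (9*3, 7*4) = (27, 28)

(27, 28)


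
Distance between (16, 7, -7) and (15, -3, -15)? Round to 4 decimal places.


d = sqrt((15-16)^2 + (-3-7)^2 + (-15--7)^2) = 12.8452

12.8452


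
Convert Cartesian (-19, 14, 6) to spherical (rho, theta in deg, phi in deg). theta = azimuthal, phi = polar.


rho = sqrt((-19)^2 + 14^2 + 6^2) = 24.3516
theta = atan2(14, -19) = 143.6156 deg
phi = acos(6/24.3516) = 75.736 deg

rho = 24.3516, theta = 143.6156 deg, phi = 75.736 deg


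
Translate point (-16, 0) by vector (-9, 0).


Translation: (x+dx, y+dy) = (-16+-9, 0+0) = (-25, 0)

(-25, 0)


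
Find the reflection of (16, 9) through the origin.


Reflection through origin: (x, y) -> (-x, -y)
(16, 9) -> (-16, -9)

(-16, -9)


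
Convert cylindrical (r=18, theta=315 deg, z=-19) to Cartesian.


x = 18 * cos(315) = 12.7279
y = 18 * sin(315) = -12.7279
z = -19

(12.7279, -12.7279, -19)


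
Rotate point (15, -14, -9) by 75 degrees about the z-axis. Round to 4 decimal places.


x' = 15*cos(75) - -14*sin(75) = 17.4052
y' = 15*sin(75) + -14*cos(75) = 10.8654
z' = -9

(17.4052, 10.8654, -9)


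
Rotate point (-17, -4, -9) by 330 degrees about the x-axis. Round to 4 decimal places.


x' = -17
y' = -4*cos(330) - -9*sin(330) = -7.9641
z' = -4*sin(330) + -9*cos(330) = -5.7942

(-17, -7.9641, -5.7942)


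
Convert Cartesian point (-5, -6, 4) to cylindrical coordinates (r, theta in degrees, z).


r = sqrt((-5)^2 + (-6)^2) = 7.8102
theta = atan2(-6, -5) = 230.1944 deg
z = 4

r = 7.8102, theta = 230.1944 deg, z = 4


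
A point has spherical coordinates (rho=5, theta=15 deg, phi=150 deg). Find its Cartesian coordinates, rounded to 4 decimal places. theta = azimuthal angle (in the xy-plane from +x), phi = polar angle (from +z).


x = 5 * sin(150) * cos(15) = 2.4148
y = 5 * sin(150) * sin(15) = 0.647
z = 5 * cos(150) = -4.3301

(2.4148, 0.647, -4.3301)


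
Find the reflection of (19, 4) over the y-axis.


Reflection across y-axis: (x, y) -> (-x, y)
(19, 4) -> (-19, 4)

(-19, 4)


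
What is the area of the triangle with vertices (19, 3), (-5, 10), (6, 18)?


Area = |x1(y2-y3) + x2(y3-y1) + x3(y1-y2)| / 2
= |19*(10-18) + -5*(18-3) + 6*(3-10)| / 2
= 134.5

134.5


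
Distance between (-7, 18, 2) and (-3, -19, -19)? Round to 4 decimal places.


d = sqrt((-3--7)^2 + (-19-18)^2 + (-19-2)^2) = 42.7317

42.7317


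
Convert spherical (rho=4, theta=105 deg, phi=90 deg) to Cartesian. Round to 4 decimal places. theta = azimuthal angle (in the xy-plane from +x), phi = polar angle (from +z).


x = 4 * sin(90) * cos(105) = -1.0353
y = 4 * sin(90) * sin(105) = 3.8637
z = 4 * cos(90) = 0

(-1.0353, 3.8637, 0)


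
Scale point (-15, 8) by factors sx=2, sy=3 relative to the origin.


Scaling: (x*sx, y*sy) = (-15*2, 8*3) = (-30, 24)

(-30, 24)


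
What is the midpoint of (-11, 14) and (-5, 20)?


Midpoint = ((-11+-5)/2, (14+20)/2) = (-8, 17)

(-8, 17)


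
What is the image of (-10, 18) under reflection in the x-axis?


Reflection across x-axis: (x, y) -> (x, -y)
(-10, 18) -> (-10, -18)

(-10, -18)


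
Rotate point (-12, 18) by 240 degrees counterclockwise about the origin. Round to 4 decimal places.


x' = -12*cos(240) - 18*sin(240) = 21.5885
y' = -12*sin(240) + 18*cos(240) = 1.3923

(21.5885, 1.3923)


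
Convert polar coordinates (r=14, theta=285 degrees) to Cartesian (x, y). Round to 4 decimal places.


x = 14 * cos(285) = 3.6235
y = 14 * sin(285) = -13.523

(3.6235, -13.523)


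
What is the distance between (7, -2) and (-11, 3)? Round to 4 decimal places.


d = sqrt((-11-7)^2 + (3--2)^2) = 18.6815

18.6815


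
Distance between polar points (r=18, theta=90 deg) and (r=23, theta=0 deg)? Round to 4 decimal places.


d = sqrt(r1^2 + r2^2 - 2*r1*r2*cos(t2-t1))
d = sqrt(18^2 + 23^2 - 2*18*23*cos(0-90)) = 29.2062

29.2062


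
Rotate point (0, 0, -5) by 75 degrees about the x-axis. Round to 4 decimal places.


x' = 0
y' = 0*cos(75) - -5*sin(75) = 4.8296
z' = 0*sin(75) + -5*cos(75) = -1.2941

(0, 4.8296, -1.2941)


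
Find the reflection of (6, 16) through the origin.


Reflection through origin: (x, y) -> (-x, -y)
(6, 16) -> (-6, -16)

(-6, -16)


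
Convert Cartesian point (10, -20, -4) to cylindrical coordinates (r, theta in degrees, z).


r = sqrt(10^2 + (-20)^2) = 22.3607
theta = atan2(-20, 10) = 296.5651 deg
z = -4

r = 22.3607, theta = 296.5651 deg, z = -4


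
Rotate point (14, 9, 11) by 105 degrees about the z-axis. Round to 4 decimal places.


x' = 14*cos(105) - 9*sin(105) = -12.3168
y' = 14*sin(105) + 9*cos(105) = 11.1936
z' = 11

(-12.3168, 11.1936, 11)


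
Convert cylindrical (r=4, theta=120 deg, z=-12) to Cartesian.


x = 4 * cos(120) = -2
y = 4 * sin(120) = 3.4641
z = -12

(-2, 3.4641, -12)


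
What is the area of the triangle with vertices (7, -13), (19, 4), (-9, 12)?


Area = |x1(y2-y3) + x2(y3-y1) + x3(y1-y2)| / 2
= |7*(4-12) + 19*(12--13) + -9*(-13-4)| / 2
= 286

286


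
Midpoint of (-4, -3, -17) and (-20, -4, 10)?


Midpoint = ((-4+-20)/2, (-3+-4)/2, (-17+10)/2) = (-12, -3.5, -3.5)

(-12, -3.5, -3.5)


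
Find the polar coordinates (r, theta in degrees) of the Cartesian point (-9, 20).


r = sqrt((-9)^2 + 20^2) = 21.9317
theta = atan2(20, -9) = 114.2277 degrees

r = 21.9317, theta = 114.2277 degrees


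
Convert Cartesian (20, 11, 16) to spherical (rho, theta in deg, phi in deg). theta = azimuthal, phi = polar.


rho = sqrt(20^2 + 11^2 + 16^2) = 27.8747
theta = atan2(11, 20) = 28.8108 deg
phi = acos(16/27.8747) = 54.9706 deg

rho = 27.8747, theta = 28.8108 deg, phi = 54.9706 deg


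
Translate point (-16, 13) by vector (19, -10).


Translation: (x+dx, y+dy) = (-16+19, 13+-10) = (3, 3)

(3, 3)


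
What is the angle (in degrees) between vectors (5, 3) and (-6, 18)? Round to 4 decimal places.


dot = 5*-6 + 3*18 = 24
|u| = 5.831, |v| = 18.9737
cos(angle) = 0.2169
angle = 77.4712 degrees

77.4712 degrees


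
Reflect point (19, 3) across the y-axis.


Reflection across y-axis: (x, y) -> (-x, y)
(19, 3) -> (-19, 3)

(-19, 3)


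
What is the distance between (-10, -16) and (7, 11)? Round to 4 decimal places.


d = sqrt((7--10)^2 + (11--16)^2) = 31.9061

31.9061


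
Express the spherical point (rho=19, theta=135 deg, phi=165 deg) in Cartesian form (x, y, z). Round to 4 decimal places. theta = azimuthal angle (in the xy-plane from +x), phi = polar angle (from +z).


x = 19 * sin(165) * cos(135) = -3.4772
y = 19 * sin(165) * sin(135) = 3.4772
z = 19 * cos(165) = -18.3526

(-3.4772, 3.4772, -18.3526)


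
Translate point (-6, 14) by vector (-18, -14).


Translation: (x+dx, y+dy) = (-6+-18, 14+-14) = (-24, 0)

(-24, 0)


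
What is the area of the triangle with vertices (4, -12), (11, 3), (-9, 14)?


Area = |x1(y2-y3) + x2(y3-y1) + x3(y1-y2)| / 2
= |4*(3-14) + 11*(14--12) + -9*(-12-3)| / 2
= 188.5

188.5


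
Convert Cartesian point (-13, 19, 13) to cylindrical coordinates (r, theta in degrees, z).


r = sqrt((-13)^2 + 19^2) = 23.0217
theta = atan2(19, -13) = 124.3803 deg
z = 13

r = 23.0217, theta = 124.3803 deg, z = 13


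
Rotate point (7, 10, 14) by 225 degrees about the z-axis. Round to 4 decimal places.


x' = 7*cos(225) - 10*sin(225) = 2.1213
y' = 7*sin(225) + 10*cos(225) = -12.0208
z' = 14

(2.1213, -12.0208, 14)


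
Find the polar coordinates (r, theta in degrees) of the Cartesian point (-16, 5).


r = sqrt((-16)^2 + 5^2) = 16.7631
theta = atan2(5, -16) = 162.646 degrees

r = 16.7631, theta = 162.646 degrees


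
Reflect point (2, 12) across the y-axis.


Reflection across y-axis: (x, y) -> (-x, y)
(2, 12) -> (-2, 12)

(-2, 12)


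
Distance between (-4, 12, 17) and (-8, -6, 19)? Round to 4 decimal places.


d = sqrt((-8--4)^2 + (-6-12)^2 + (19-17)^2) = 18.5472

18.5472


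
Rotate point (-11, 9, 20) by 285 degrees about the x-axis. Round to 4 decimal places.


x' = -11
y' = 9*cos(285) - 20*sin(285) = 21.6479
z' = 9*sin(285) + 20*cos(285) = -3.517

(-11, 21.6479, -3.517)


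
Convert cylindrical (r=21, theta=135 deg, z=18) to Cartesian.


x = 21 * cos(135) = -14.8492
y = 21 * sin(135) = 14.8492
z = 18

(-14.8492, 14.8492, 18)


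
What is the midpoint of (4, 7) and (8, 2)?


Midpoint = ((4+8)/2, (7+2)/2) = (6, 4.5)

(6, 4.5)


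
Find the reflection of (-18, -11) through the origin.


Reflection through origin: (x, y) -> (-x, -y)
(-18, -11) -> (18, 11)

(18, 11)


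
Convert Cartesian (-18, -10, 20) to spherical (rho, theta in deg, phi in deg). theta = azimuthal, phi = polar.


rho = sqrt((-18)^2 + (-10)^2 + 20^2) = 28.7054
theta = atan2(-10, -18) = 209.0546 deg
phi = acos(20/28.7054) = 45.8345 deg

rho = 28.7054, theta = 209.0546 deg, phi = 45.8345 deg


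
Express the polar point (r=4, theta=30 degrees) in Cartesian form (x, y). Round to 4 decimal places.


x = 4 * cos(30) = 3.4641
y = 4 * sin(30) = 2

(3.4641, 2)


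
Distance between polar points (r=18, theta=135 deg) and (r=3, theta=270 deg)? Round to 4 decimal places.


d = sqrt(r1^2 + r2^2 - 2*r1*r2*cos(t2-t1))
d = sqrt(18^2 + 3^2 - 2*18*3*cos(270-135)) = 20.2328

20.2328


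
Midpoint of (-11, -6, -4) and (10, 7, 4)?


Midpoint = ((-11+10)/2, (-6+7)/2, (-4+4)/2) = (-0.5, 0.5, 0)

(-0.5, 0.5, 0)


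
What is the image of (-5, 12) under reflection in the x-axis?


Reflection across x-axis: (x, y) -> (x, -y)
(-5, 12) -> (-5, -12)

(-5, -12)


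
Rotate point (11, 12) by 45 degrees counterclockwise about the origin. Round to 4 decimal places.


x' = 11*cos(45) - 12*sin(45) = -0.7071
y' = 11*sin(45) + 12*cos(45) = 16.2635

(-0.7071, 16.2635)


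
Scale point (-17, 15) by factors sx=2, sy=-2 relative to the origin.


Scaling: (x*sx, y*sy) = (-17*2, 15*-2) = (-34, -30)

(-34, -30)


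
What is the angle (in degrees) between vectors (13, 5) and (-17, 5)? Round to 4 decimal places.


dot = 13*-17 + 5*5 = -196
|u| = 13.9284, |v| = 17.72
cos(angle) = -0.7941
angle = 142.5729 degrees

142.5729 degrees


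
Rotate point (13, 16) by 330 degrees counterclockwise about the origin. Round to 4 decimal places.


x' = 13*cos(330) - 16*sin(330) = 19.2583
y' = 13*sin(330) + 16*cos(330) = 7.3564

(19.2583, 7.3564)


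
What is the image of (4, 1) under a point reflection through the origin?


Reflection through origin: (x, y) -> (-x, -y)
(4, 1) -> (-4, -1)

(-4, -1)


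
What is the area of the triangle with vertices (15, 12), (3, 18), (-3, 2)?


Area = |x1(y2-y3) + x2(y3-y1) + x3(y1-y2)| / 2
= |15*(18-2) + 3*(2-12) + -3*(12-18)| / 2
= 114

114


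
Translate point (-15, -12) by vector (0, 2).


Translation: (x+dx, y+dy) = (-15+0, -12+2) = (-15, -10)

(-15, -10)


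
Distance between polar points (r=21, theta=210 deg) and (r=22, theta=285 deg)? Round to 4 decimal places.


d = sqrt(r1^2 + r2^2 - 2*r1*r2*cos(t2-t1))
d = sqrt(21^2 + 22^2 - 2*21*22*cos(285-210)) = 26.1888

26.1888


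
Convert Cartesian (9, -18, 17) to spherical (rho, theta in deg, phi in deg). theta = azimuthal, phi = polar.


rho = sqrt(9^2 + (-18)^2 + 17^2) = 26.3439
theta = atan2(-18, 9) = 296.5651 deg
phi = acos(17/26.3439) = 49.811 deg

rho = 26.3439, theta = 296.5651 deg, phi = 49.811 deg


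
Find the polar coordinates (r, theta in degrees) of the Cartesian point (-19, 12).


r = sqrt((-19)^2 + 12^2) = 22.4722
theta = atan2(12, -19) = 147.7244 degrees

r = 22.4722, theta = 147.7244 degrees


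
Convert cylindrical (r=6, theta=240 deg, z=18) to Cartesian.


x = 6 * cos(240) = -3
y = 6 * sin(240) = -5.1962
z = 18

(-3, -5.1962, 18)


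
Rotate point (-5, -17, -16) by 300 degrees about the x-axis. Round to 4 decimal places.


x' = -5
y' = -17*cos(300) - -16*sin(300) = -22.3564
z' = -17*sin(300) + -16*cos(300) = 6.7224

(-5, -22.3564, 6.7224)


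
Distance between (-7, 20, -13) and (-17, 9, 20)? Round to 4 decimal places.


d = sqrt((-17--7)^2 + (9-20)^2 + (20--13)^2) = 36.1939

36.1939


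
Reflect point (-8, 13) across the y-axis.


Reflection across y-axis: (x, y) -> (-x, y)
(-8, 13) -> (8, 13)

(8, 13)


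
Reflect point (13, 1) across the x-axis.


Reflection across x-axis: (x, y) -> (x, -y)
(13, 1) -> (13, -1)

(13, -1)


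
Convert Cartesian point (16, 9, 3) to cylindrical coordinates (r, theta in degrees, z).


r = sqrt(16^2 + 9^2) = 18.3576
theta = atan2(9, 16) = 29.3578 deg
z = 3

r = 18.3576, theta = 29.3578 deg, z = 3


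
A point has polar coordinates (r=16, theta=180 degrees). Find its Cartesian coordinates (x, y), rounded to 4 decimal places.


x = 16 * cos(180) = -16
y = 16 * sin(180) = 0

(-16, 0)


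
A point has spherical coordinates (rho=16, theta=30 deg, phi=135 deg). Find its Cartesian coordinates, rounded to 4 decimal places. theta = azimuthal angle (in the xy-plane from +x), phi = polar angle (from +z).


x = 16 * sin(135) * cos(30) = 9.798
y = 16 * sin(135) * sin(30) = 5.6569
z = 16 * cos(135) = -11.3137

(9.798, 5.6569, -11.3137)


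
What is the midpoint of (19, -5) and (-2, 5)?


Midpoint = ((19+-2)/2, (-5+5)/2) = (8.5, 0)

(8.5, 0)


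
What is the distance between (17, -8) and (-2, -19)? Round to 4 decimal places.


d = sqrt((-2-17)^2 + (-19--8)^2) = 21.9545

21.9545


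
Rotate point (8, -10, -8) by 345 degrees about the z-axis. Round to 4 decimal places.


x' = 8*cos(345) - -10*sin(345) = 5.1392
y' = 8*sin(345) + -10*cos(345) = -11.7298
z' = -8

(5.1392, -11.7298, -8)


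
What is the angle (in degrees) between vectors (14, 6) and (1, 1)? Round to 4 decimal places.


dot = 14*1 + 6*1 = 20
|u| = 15.2315, |v| = 1.4142
cos(angle) = 0.9285
angle = 21.8014 degrees

21.8014 degrees


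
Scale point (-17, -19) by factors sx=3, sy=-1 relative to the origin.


Scaling: (x*sx, y*sy) = (-17*3, -19*-1) = (-51, 19)

(-51, 19)


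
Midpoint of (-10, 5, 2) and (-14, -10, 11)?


Midpoint = ((-10+-14)/2, (5+-10)/2, (2+11)/2) = (-12, -2.5, 6.5)

(-12, -2.5, 6.5)


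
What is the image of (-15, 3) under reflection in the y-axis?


Reflection across y-axis: (x, y) -> (-x, y)
(-15, 3) -> (15, 3)

(15, 3)


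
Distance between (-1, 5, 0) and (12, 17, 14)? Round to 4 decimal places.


d = sqrt((12--1)^2 + (17-5)^2 + (14-0)^2) = 22.561

22.561


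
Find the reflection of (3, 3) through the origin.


Reflection through origin: (x, y) -> (-x, -y)
(3, 3) -> (-3, -3)

(-3, -3)


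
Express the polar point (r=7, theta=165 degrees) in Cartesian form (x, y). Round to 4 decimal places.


x = 7 * cos(165) = -6.7615
y = 7 * sin(165) = 1.8117

(-6.7615, 1.8117)


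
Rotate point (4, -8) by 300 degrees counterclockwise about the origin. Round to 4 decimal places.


x' = 4*cos(300) - -8*sin(300) = -4.9282
y' = 4*sin(300) + -8*cos(300) = -7.4641

(-4.9282, -7.4641)


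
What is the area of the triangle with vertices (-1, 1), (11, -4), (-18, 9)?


Area = |x1(y2-y3) + x2(y3-y1) + x3(y1-y2)| / 2
= |-1*(-4-9) + 11*(9-1) + -18*(1--4)| / 2
= 5.5

5.5


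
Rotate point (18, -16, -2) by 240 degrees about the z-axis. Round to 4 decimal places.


x' = 18*cos(240) - -16*sin(240) = -22.8564
y' = 18*sin(240) + -16*cos(240) = -7.5885
z' = -2

(-22.8564, -7.5885, -2)


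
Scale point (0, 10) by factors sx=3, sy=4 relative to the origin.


Scaling: (x*sx, y*sy) = (0*3, 10*4) = (0, 40)

(0, 40)


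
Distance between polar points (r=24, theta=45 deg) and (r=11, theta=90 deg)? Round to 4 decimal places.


d = sqrt(r1^2 + r2^2 - 2*r1*r2*cos(t2-t1))
d = sqrt(24^2 + 11^2 - 2*24*11*cos(90-45)) = 17.9902

17.9902


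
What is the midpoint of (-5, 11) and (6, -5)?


Midpoint = ((-5+6)/2, (11+-5)/2) = (0.5, 3)

(0.5, 3)


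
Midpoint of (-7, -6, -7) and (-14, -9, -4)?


Midpoint = ((-7+-14)/2, (-6+-9)/2, (-7+-4)/2) = (-10.5, -7.5, -5.5)

(-10.5, -7.5, -5.5)


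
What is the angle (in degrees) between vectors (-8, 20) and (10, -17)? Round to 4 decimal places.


dot = -8*10 + 20*-17 = -420
|u| = 21.5407, |v| = 19.7231
cos(angle) = -0.9886
angle = 171.3359 degrees

171.3359 degrees


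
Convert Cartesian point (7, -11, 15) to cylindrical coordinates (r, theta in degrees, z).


r = sqrt(7^2 + (-11)^2) = 13.0384
theta = atan2(-11, 7) = 302.4712 deg
z = 15

r = 13.0384, theta = 302.4712 deg, z = 15


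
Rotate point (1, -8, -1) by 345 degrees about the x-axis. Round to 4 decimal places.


x' = 1
y' = -8*cos(345) - -1*sin(345) = -7.9862
z' = -8*sin(345) + -1*cos(345) = 1.1046

(1, -7.9862, 1.1046)


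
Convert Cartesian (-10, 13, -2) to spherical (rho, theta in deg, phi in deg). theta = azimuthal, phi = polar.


rho = sqrt((-10)^2 + 13^2 + (-2)^2) = 16.5227
theta = atan2(13, -10) = 127.5686 deg
phi = acos(-2/16.5227) = 96.9524 deg

rho = 16.5227, theta = 127.5686 deg, phi = 96.9524 deg


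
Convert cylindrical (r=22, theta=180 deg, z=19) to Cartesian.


x = 22 * cos(180) = -22
y = 22 * sin(180) = 0
z = 19

(-22, 0, 19)


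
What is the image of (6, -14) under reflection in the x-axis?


Reflection across x-axis: (x, y) -> (x, -y)
(6, -14) -> (6, 14)

(6, 14)


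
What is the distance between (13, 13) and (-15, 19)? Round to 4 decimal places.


d = sqrt((-15-13)^2 + (19-13)^2) = 28.6356

28.6356


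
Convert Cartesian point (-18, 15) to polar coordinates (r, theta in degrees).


r = sqrt((-18)^2 + 15^2) = 23.4307
theta = atan2(15, -18) = 140.1944 degrees

r = 23.4307, theta = 140.1944 degrees


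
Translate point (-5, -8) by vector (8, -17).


Translation: (x+dx, y+dy) = (-5+8, -8+-17) = (3, -25)

(3, -25)


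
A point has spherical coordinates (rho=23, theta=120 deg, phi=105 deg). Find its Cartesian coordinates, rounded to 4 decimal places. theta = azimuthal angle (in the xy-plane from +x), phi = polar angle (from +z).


x = 23 * sin(105) * cos(120) = -11.1081
y = 23 * sin(105) * sin(120) = 19.2399
z = 23 * cos(105) = -5.9528

(-11.1081, 19.2399, -5.9528)


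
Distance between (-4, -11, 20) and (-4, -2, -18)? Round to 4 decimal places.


d = sqrt((-4--4)^2 + (-2--11)^2 + (-18-20)^2) = 39.0512

39.0512


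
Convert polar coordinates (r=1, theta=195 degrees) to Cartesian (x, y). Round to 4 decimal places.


x = 1 * cos(195) = -0.9659
y = 1 * sin(195) = -0.2588

(-0.9659, -0.2588)


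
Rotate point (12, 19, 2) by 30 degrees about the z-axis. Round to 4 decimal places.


x' = 12*cos(30) - 19*sin(30) = 0.8923
y' = 12*sin(30) + 19*cos(30) = 22.4545
z' = 2

(0.8923, 22.4545, 2)


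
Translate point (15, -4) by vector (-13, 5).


Translation: (x+dx, y+dy) = (15+-13, -4+5) = (2, 1)

(2, 1)


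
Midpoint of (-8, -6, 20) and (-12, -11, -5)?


Midpoint = ((-8+-12)/2, (-6+-11)/2, (20+-5)/2) = (-10, -8.5, 7.5)

(-10, -8.5, 7.5)


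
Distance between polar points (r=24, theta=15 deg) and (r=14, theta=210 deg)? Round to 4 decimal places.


d = sqrt(r1^2 + r2^2 - 2*r1*r2*cos(t2-t1))
d = sqrt(24^2 + 14^2 - 2*24*14*cos(210-15)) = 37.6975

37.6975


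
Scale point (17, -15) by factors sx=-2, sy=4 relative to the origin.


Scaling: (x*sx, y*sy) = (17*-2, -15*4) = (-34, -60)

(-34, -60)


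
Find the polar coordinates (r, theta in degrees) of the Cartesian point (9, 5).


r = sqrt(9^2 + 5^2) = 10.2956
theta = atan2(5, 9) = 29.0546 degrees

r = 10.2956, theta = 29.0546 degrees


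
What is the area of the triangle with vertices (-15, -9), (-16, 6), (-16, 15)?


Area = |x1(y2-y3) + x2(y3-y1) + x3(y1-y2)| / 2
= |-15*(6-15) + -16*(15--9) + -16*(-9-6)| / 2
= 4.5

4.5


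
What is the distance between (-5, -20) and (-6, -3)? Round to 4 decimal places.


d = sqrt((-6--5)^2 + (-3--20)^2) = 17.0294

17.0294


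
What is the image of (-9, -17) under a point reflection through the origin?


Reflection through origin: (x, y) -> (-x, -y)
(-9, -17) -> (9, 17)

(9, 17)


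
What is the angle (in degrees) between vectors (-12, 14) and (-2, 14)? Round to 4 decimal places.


dot = -12*-2 + 14*14 = 220
|u| = 18.4391, |v| = 14.1421
cos(angle) = 0.8437
angle = 32.4712 degrees

32.4712 degrees


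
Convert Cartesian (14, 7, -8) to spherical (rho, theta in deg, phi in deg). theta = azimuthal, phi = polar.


rho = sqrt(14^2 + 7^2 + (-8)^2) = 17.5784
theta = atan2(7, 14) = 26.5651 deg
phi = acos(-8/17.5784) = 117.0716 deg

rho = 17.5784, theta = 26.5651 deg, phi = 117.0716 deg


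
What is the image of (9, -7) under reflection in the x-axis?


Reflection across x-axis: (x, y) -> (x, -y)
(9, -7) -> (9, 7)

(9, 7)


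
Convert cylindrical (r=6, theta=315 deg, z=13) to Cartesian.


x = 6 * cos(315) = 4.2426
y = 6 * sin(315) = -4.2426
z = 13

(4.2426, -4.2426, 13)


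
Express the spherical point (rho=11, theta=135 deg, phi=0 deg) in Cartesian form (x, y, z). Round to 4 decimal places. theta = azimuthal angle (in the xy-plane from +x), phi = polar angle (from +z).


x = 11 * sin(0) * cos(135) = 0
y = 11 * sin(0) * sin(135) = 0
z = 11 * cos(0) = 11

(0, 0, 11)


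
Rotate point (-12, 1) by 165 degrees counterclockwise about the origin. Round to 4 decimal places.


x' = -12*cos(165) - 1*sin(165) = 11.3323
y' = -12*sin(165) + 1*cos(165) = -4.0718

(11.3323, -4.0718)


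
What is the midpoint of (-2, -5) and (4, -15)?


Midpoint = ((-2+4)/2, (-5+-15)/2) = (1, -10)

(1, -10)


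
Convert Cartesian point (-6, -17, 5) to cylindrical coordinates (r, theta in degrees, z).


r = sqrt((-6)^2 + (-17)^2) = 18.0278
theta = atan2(-17, -6) = 250.56 deg
z = 5

r = 18.0278, theta = 250.56 deg, z = 5


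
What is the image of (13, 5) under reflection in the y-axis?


Reflection across y-axis: (x, y) -> (-x, y)
(13, 5) -> (-13, 5)

(-13, 5)


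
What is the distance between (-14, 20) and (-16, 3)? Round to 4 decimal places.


d = sqrt((-16--14)^2 + (3-20)^2) = 17.1172

17.1172


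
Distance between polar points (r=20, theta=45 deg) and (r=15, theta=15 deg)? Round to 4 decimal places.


d = sqrt(r1^2 + r2^2 - 2*r1*r2*cos(t2-t1))
d = sqrt(20^2 + 15^2 - 2*20*15*cos(15-45)) = 10.2657

10.2657


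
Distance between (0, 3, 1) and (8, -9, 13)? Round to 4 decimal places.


d = sqrt((8-0)^2 + (-9-3)^2 + (13-1)^2) = 18.7617

18.7617


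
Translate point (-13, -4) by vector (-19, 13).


Translation: (x+dx, y+dy) = (-13+-19, -4+13) = (-32, 9)

(-32, 9)


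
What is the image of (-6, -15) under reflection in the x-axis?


Reflection across x-axis: (x, y) -> (x, -y)
(-6, -15) -> (-6, 15)

(-6, 15)


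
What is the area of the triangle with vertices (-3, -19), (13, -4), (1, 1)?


Area = |x1(y2-y3) + x2(y3-y1) + x3(y1-y2)| / 2
= |-3*(-4-1) + 13*(1--19) + 1*(-19--4)| / 2
= 130

130


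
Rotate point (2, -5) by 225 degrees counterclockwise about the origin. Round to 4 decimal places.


x' = 2*cos(225) - -5*sin(225) = -4.9497
y' = 2*sin(225) + -5*cos(225) = 2.1213

(-4.9497, 2.1213)


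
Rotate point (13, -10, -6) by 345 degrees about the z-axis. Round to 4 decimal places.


x' = 13*cos(345) - -10*sin(345) = 9.9688
y' = 13*sin(345) + -10*cos(345) = -13.0239
z' = -6

(9.9688, -13.0239, -6)


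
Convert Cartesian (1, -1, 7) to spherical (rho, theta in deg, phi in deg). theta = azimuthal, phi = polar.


rho = sqrt(1^2 + (-1)^2 + 7^2) = 7.1414
theta = atan2(-1, 1) = 315 deg
phi = acos(7/7.1414) = 11.4218 deg

rho = 7.1414, theta = 315 deg, phi = 11.4218 deg


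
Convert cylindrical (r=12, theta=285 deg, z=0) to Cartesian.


x = 12 * cos(285) = 3.1058
y = 12 * sin(285) = -11.5911
z = 0

(3.1058, -11.5911, 0)


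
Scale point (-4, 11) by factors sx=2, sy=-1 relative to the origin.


Scaling: (x*sx, y*sy) = (-4*2, 11*-1) = (-8, -11)

(-8, -11)


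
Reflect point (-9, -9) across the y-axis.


Reflection across y-axis: (x, y) -> (-x, y)
(-9, -9) -> (9, -9)

(9, -9)


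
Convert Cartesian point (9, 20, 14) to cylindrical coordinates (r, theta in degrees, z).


r = sqrt(9^2 + 20^2) = 21.9317
theta = atan2(20, 9) = 65.7723 deg
z = 14

r = 21.9317, theta = 65.7723 deg, z = 14


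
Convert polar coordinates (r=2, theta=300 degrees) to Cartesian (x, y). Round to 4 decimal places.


x = 2 * cos(300) = 1
y = 2 * sin(300) = -1.7321

(1, -1.7321)


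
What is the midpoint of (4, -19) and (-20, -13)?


Midpoint = ((4+-20)/2, (-19+-13)/2) = (-8, -16)

(-8, -16)


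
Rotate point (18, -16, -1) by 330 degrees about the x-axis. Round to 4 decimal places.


x' = 18
y' = -16*cos(330) - -1*sin(330) = -14.3564
z' = -16*sin(330) + -1*cos(330) = 7.134

(18, -14.3564, 7.134)


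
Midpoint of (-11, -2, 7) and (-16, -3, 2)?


Midpoint = ((-11+-16)/2, (-2+-3)/2, (7+2)/2) = (-13.5, -2.5, 4.5)

(-13.5, -2.5, 4.5)


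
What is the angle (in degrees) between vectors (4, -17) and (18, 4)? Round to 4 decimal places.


dot = 4*18 + -17*4 = 4
|u| = 17.4642, |v| = 18.4391
cos(angle) = 0.0124
angle = 89.2883 degrees

89.2883 degrees


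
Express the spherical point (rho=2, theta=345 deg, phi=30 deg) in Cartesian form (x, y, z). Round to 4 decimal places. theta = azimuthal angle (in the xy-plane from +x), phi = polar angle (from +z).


x = 2 * sin(30) * cos(345) = 0.9659
y = 2 * sin(30) * sin(345) = -0.2588
z = 2 * cos(30) = 1.7321

(0.9659, -0.2588, 1.7321)


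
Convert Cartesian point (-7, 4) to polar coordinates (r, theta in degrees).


r = sqrt((-7)^2 + 4^2) = 8.0623
theta = atan2(4, -7) = 150.2551 degrees

r = 8.0623, theta = 150.2551 degrees


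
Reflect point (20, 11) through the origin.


Reflection through origin: (x, y) -> (-x, -y)
(20, 11) -> (-20, -11)

(-20, -11)


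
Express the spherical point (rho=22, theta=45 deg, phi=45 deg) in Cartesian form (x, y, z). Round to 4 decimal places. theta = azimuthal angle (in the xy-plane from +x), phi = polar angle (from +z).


x = 22 * sin(45) * cos(45) = 11
y = 22 * sin(45) * sin(45) = 11
z = 22 * cos(45) = 15.5563

(11, 11, 15.5563)


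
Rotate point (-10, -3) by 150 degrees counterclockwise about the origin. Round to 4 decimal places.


x' = -10*cos(150) - -3*sin(150) = 10.1603
y' = -10*sin(150) + -3*cos(150) = -2.4019

(10.1603, -2.4019)


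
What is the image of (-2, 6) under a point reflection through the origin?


Reflection through origin: (x, y) -> (-x, -y)
(-2, 6) -> (2, -6)

(2, -6)


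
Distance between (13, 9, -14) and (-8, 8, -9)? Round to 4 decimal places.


d = sqrt((-8-13)^2 + (8-9)^2 + (-9--14)^2) = 21.6102

21.6102


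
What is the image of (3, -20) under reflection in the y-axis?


Reflection across y-axis: (x, y) -> (-x, y)
(3, -20) -> (-3, -20)

(-3, -20)


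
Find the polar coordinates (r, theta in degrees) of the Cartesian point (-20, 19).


r = sqrt((-20)^2 + 19^2) = 27.5862
theta = atan2(19, -20) = 136.4688 degrees

r = 27.5862, theta = 136.4688 degrees


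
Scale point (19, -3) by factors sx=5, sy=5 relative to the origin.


Scaling: (x*sx, y*sy) = (19*5, -3*5) = (95, -15)

(95, -15)


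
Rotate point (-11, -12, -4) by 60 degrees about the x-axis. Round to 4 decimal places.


x' = -11
y' = -12*cos(60) - -4*sin(60) = -2.5359
z' = -12*sin(60) + -4*cos(60) = -12.3923

(-11, -2.5359, -12.3923)


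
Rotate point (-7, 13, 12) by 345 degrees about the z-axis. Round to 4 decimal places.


x' = -7*cos(345) - 13*sin(345) = -3.3968
y' = -7*sin(345) + 13*cos(345) = 14.3688
z' = 12

(-3.3968, 14.3688, 12)


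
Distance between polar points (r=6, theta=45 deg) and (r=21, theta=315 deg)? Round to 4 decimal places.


d = sqrt(r1^2 + r2^2 - 2*r1*r2*cos(t2-t1))
d = sqrt(6^2 + 21^2 - 2*6*21*cos(315-45)) = 21.8403

21.8403


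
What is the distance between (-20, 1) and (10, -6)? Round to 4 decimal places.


d = sqrt((10--20)^2 + (-6-1)^2) = 30.8058

30.8058


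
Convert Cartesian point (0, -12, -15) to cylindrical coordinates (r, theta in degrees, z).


r = sqrt(0^2 + (-12)^2) = 12
theta = atan2(-12, 0) = 270 deg
z = -15

r = 12, theta = 270 deg, z = -15


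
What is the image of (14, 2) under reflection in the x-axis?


Reflection across x-axis: (x, y) -> (x, -y)
(14, 2) -> (14, -2)

(14, -2)


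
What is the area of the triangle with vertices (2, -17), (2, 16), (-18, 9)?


Area = |x1(y2-y3) + x2(y3-y1) + x3(y1-y2)| / 2
= |2*(16-9) + 2*(9--17) + -18*(-17-16)| / 2
= 330

330


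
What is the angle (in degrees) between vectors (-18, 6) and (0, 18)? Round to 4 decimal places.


dot = -18*0 + 6*18 = 108
|u| = 18.9737, |v| = 18
cos(angle) = 0.3162
angle = 71.5651 degrees

71.5651 degrees


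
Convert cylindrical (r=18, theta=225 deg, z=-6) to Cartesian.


x = 18 * cos(225) = -12.7279
y = 18 * sin(225) = -12.7279
z = -6

(-12.7279, -12.7279, -6)


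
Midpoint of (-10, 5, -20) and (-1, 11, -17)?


Midpoint = ((-10+-1)/2, (5+11)/2, (-20+-17)/2) = (-5.5, 8, -18.5)

(-5.5, 8, -18.5)


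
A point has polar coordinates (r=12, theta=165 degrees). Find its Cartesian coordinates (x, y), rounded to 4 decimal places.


x = 12 * cos(165) = -11.5911
y = 12 * sin(165) = 3.1058

(-11.5911, 3.1058)


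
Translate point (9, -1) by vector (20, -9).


Translation: (x+dx, y+dy) = (9+20, -1+-9) = (29, -10)

(29, -10)


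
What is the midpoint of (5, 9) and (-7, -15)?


Midpoint = ((5+-7)/2, (9+-15)/2) = (-1, -3)

(-1, -3)


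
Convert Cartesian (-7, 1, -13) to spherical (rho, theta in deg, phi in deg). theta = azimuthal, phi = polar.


rho = sqrt((-7)^2 + 1^2 + (-13)^2) = 14.7986
theta = atan2(1, -7) = 171.8699 deg
phi = acos(-13/14.7986) = 151.457 deg

rho = 14.7986, theta = 171.8699 deg, phi = 151.457 deg


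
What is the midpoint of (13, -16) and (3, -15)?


Midpoint = ((13+3)/2, (-16+-15)/2) = (8, -15.5)

(8, -15.5)


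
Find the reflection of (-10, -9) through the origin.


Reflection through origin: (x, y) -> (-x, -y)
(-10, -9) -> (10, 9)

(10, 9)


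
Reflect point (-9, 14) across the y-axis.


Reflection across y-axis: (x, y) -> (-x, y)
(-9, 14) -> (9, 14)

(9, 14)


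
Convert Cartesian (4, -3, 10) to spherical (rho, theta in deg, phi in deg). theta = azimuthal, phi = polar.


rho = sqrt(4^2 + (-3)^2 + 10^2) = 11.1803
theta = atan2(-3, 4) = 323.1301 deg
phi = acos(10/11.1803) = 26.5651 deg

rho = 11.1803, theta = 323.1301 deg, phi = 26.5651 deg


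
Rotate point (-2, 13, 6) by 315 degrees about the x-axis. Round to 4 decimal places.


x' = -2
y' = 13*cos(315) - 6*sin(315) = 13.435
z' = 13*sin(315) + 6*cos(315) = -4.9497

(-2, 13.435, -4.9497)


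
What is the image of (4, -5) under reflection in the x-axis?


Reflection across x-axis: (x, y) -> (x, -y)
(4, -5) -> (4, 5)

(4, 5)


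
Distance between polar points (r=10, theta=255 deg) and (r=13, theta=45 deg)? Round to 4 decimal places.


d = sqrt(r1^2 + r2^2 - 2*r1*r2*cos(t2-t1))
d = sqrt(10^2 + 13^2 - 2*10*13*cos(45-255)) = 22.2299

22.2299


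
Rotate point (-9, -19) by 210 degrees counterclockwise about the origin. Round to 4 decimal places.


x' = -9*cos(210) - -19*sin(210) = -1.7058
y' = -9*sin(210) + -19*cos(210) = 20.9545

(-1.7058, 20.9545)


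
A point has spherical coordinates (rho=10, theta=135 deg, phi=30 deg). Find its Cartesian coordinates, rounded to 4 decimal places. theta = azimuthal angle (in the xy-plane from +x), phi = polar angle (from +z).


x = 10 * sin(30) * cos(135) = -3.5355
y = 10 * sin(30) * sin(135) = 3.5355
z = 10 * cos(30) = 8.6603

(-3.5355, 3.5355, 8.6603)


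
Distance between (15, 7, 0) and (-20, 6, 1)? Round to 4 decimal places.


d = sqrt((-20-15)^2 + (6-7)^2 + (1-0)^2) = 35.0286

35.0286


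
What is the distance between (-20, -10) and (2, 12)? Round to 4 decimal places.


d = sqrt((2--20)^2 + (12--10)^2) = 31.1127

31.1127


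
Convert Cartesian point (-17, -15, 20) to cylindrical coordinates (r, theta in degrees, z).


r = sqrt((-17)^2 + (-15)^2) = 22.6716
theta = atan2(-15, -17) = 221.4237 deg
z = 20

r = 22.6716, theta = 221.4237 deg, z = 20
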